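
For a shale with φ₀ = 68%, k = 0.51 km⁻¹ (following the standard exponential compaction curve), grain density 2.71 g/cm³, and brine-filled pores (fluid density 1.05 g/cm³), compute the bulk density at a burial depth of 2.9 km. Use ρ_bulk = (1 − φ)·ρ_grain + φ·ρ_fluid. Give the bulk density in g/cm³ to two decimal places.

2.45 g/cm³

Porosity at depth: φ = 0.68·exp(−0.51×2.9) = 0.68×0.2279 = 0.1549
Bulk density: ρ_b = (1−φ)ρ_g + φ·ρ_f = 0.8451×2.71 + 0.1549×1.05
       = 2.290 + 0.163 = 2.453 g/cm³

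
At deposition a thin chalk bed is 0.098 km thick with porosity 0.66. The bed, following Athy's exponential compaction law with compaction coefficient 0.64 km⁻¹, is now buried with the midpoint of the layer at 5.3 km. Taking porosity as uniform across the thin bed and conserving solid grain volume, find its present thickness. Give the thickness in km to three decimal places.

0.034 km

Porosity at 5.3 km: phi = 0.66·exp(−0.64×5.3) = 0.0222
Solid-volume conservation: h(1−phi) = h₀(1−phi₀) ⇒ h = h₀·(1−phi₀)/(1−phi)
h = 0.098 × (1 − 0.66)/(1 − 0.0222) = 0.098 × 0.3477 = 0.0341 km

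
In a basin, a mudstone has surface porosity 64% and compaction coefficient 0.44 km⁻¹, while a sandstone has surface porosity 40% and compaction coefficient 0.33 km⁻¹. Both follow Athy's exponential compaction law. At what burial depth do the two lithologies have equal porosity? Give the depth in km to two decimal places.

Set φ₀ₐ e^(−cₐd) = φ₀ᵦ e^(−cᵦd) ⇒ ln(φ₀ₐ/φ₀ᵦ) = (cₐ − cᵦ)·d
d = ln(0.64/0.4) / (0.44 − 0.33) = 0.4700 / 0.11 = 4.273 km

4.27 km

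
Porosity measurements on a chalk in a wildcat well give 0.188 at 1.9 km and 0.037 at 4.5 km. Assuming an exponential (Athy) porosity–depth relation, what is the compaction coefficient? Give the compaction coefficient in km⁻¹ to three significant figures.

0.625 km⁻¹

Athy: φ(Z) = φ₀ e^(−kZ) ⇒ φ₁/φ₂ = e^{k(Z₂−Z₁)} ⇒ k = ln(φ₁/φ₂)/(Z₂−Z₁)
k = ln(0.188/0.037) / (4.5 − 1.9) = ln(5.081) / 2.6 = 1.6255 / 2.6 = 0.6252 km⁻¹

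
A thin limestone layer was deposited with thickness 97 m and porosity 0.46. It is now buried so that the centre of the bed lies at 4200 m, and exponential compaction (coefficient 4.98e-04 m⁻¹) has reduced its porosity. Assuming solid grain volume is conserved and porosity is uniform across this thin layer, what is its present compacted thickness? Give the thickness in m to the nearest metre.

56 m

Working in km (1 km = 1000 m; k in km⁻¹ = k in m⁻¹ × 1000):
Porosity at 4.2 km: φ = 0.46·exp(−0.498×4.2) = 0.0568
Solid-volume conservation: h(1−φ) = h₀(1−φ₀) ⇒ h = h₀·(1−φ₀)/(1−φ)
h = 0.097 × (1 − 0.46)/(1 − 0.0568) = 0.097 × 0.5725 = 0.0555 km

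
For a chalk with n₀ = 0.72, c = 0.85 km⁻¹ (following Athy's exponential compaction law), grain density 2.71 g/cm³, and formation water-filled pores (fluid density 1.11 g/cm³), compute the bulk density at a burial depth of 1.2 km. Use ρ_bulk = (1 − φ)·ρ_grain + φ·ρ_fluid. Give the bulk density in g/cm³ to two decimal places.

2.29 g/cm³

Porosity at depth: n = 0.72·exp(−0.85×1.2) = 0.72×0.3606 = 0.2596
Bulk density: ρ_b = (1−n)ρ_g + n·ρ_f = 0.7404×2.71 + 0.2596×1.11
       = 2.006 + 0.288 = 2.295 g/cm³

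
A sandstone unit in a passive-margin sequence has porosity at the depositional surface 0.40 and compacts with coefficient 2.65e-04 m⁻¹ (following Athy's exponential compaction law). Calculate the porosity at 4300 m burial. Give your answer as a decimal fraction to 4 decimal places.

0.1280

Working in km (1 km = 1000 m; β in km⁻¹ = β in m⁻¹ × 1000):
phi = phi₀·exp(−β·Z) = 0.4 × exp(−0.265 × 4.3) = 0.4 × exp(−1.139)
  = 0.4 × 0.3200 = 0.1280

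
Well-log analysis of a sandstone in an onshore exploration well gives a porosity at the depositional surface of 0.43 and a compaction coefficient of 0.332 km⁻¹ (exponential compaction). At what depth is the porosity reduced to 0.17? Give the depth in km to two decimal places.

2.80 km

Invert Athy's law: d = ln(φ₀/φ) / c
d = ln(0.43/0.17) / 0.332 = ln(2.529) / 0.332 = 0.9280 / 0.332 = 2.795 km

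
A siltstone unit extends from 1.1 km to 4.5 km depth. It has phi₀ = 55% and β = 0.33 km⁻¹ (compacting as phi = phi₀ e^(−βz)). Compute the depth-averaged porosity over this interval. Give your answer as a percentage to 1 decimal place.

23.0%

⟨phi⟩ = (1/(z₂−z₁)) ∫ phi₀ e^(−βz) dz = phi₀·(e^(−β·z₁) − e^(−β·z₂)) / (β·(z₂−z₁))
e^(−0.33×1.1) = 0.6956; e^(−0.33×4.5) = 0.2265
⟨phi⟩ = 0.55 × (0.6956 − 0.2265) / (0.33 × 3.4) = 0.55 × 0.4181 = 0.2299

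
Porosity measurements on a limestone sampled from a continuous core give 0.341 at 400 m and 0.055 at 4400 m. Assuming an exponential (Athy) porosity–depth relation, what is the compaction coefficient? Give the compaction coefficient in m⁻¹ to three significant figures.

Working in km (1 km = 1000 m; β in km⁻¹ = β in m⁻¹ × 1000):
Athy: φ(d) = φ₀ e^(−βd) ⇒ φ₁/φ₂ = e^{β(d₂−d₁)} ⇒ β = ln(φ₁/φ₂)/(d₂−d₁)
β = ln(0.341/0.055) / (4.4 − 0.4) = ln(6.2) / 4 = 1.8245 / 4 = 0.4561 km⁻¹

0.000456 m⁻¹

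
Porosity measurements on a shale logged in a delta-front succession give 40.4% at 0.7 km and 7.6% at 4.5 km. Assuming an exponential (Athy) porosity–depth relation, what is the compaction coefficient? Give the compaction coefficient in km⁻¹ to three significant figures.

Athy: n(z) = n₀ e^(−cz) ⇒ n₁/n₂ = e^{c(z₂−z₁)} ⇒ c = ln(n₁/n₂)/(z₂−z₁)
c = ln(0.404/0.076) / (4.5 − 0.7) = ln(5.316) / 3.8 = 1.6707 / 3.8 = 0.4397 km⁻¹

0.440 km⁻¹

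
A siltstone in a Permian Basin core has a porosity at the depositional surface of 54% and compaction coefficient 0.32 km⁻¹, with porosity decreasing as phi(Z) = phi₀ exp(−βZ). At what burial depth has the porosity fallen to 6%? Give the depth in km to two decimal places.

Invert Athy's law: Z = ln(phi₀/phi) / β
Z = ln(0.54/0.06) / 0.32 = ln(9) / 0.32 = 2.1972 / 0.32 = 6.866 km

6.87 km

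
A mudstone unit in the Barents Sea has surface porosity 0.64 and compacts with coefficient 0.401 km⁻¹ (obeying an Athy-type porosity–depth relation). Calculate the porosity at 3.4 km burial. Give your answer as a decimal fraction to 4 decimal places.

0.1637

phi = phi₀·exp(−k·Z) = 0.64 × exp(−0.401 × 3.4) = 0.64 × exp(−1.363)
  = 0.64 × 0.2558 = 0.1637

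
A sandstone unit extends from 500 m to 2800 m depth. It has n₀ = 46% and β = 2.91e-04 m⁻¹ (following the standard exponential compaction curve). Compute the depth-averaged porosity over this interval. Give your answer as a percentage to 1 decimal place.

29.0%

Working in km (1 km = 1000 m; β in km⁻¹ = β in m⁻¹ × 1000):
⟨n⟩ = (1/(d₂−d₁)) ∫ n₀ e^(−βd) dd = n₀·(e^(−β·d₁) − e^(−β·d₂)) / (β·(d₂−d₁))
e^(−0.291×0.5) = 0.8646; e^(−0.291×2.8) = 0.4427
⟨n⟩ = 0.46 × (0.8646 − 0.4427) / (0.291 × 2.3) = 0.46 × 0.6303 = 0.2899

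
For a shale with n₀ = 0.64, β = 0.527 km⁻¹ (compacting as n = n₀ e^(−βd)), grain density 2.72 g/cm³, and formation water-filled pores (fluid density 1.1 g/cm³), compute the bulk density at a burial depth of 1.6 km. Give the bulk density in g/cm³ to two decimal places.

2.27 g/cm³

Porosity at depth: n = 0.64·exp(−0.527×1.6) = 0.64×0.4303 = 0.2754
Bulk density: ρ_b = (1−n)ρ_g + n·ρ_f = 0.7246×2.72 + 0.2754×1.1
       = 1.971 + 0.303 = 2.274 g/cm³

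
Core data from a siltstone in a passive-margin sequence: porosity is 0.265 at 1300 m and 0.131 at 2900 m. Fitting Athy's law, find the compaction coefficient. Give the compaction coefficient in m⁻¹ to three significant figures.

0.000440 m⁻¹

Working in km (1 km = 1000 m; β in km⁻¹ = β in m⁻¹ × 1000):
Athy: φ(Z) = φ₀ e^(−βZ) ⇒ φ₁/φ₂ = e^{β(Z₂−Z₁)} ⇒ β = ln(φ₁/φ₂)/(Z₂−Z₁)
β = ln(0.265/0.131) / (2.9 − 1.3) = ln(2.023) / 1.6 = 0.7045 / 1.6 = 0.4403 km⁻¹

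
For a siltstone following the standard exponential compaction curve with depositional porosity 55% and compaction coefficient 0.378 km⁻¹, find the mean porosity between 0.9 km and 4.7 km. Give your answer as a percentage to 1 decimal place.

⟨φ⟩ = (1/(Z₂−Z₁)) ∫ φ₀ e^(−kZ) dZ = φ₀·(e^(−k·Z₁) − e^(−k·Z₂)) / (k·(Z₂−Z₁))
e^(−0.378×0.9) = 0.7116; e^(−0.378×4.7) = 0.1692
⟨φ⟩ = 0.55 × (0.7116 − 0.1692) / (0.378 × 3.8) = 0.55 × 0.3776 = 0.2077

20.8%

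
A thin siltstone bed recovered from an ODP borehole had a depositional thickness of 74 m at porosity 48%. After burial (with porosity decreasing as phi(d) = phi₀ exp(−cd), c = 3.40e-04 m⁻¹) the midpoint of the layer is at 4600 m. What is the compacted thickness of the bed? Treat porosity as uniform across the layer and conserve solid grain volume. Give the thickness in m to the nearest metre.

43 m

Working in km (1 km = 1000 m; c in km⁻¹ = c in m⁻¹ × 1000):
Porosity at 4.6 km: phi = 0.48·exp(−0.34×4.6) = 0.1005
Solid-volume conservation: h(1−phi) = h₀(1−phi₀) ⇒ h = h₀·(1−phi₀)/(1−phi)
h = 0.074 × (1 − 0.48)/(1 − 0.1005) = 0.074 × 0.5781 = 0.0428 km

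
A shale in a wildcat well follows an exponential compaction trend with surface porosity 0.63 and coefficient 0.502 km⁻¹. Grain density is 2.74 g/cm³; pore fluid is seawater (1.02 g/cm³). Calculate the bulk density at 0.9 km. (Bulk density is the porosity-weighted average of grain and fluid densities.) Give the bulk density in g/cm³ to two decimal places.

Porosity at depth: n = 0.63·exp(−0.502×0.9) = 0.63×0.6365 = 0.4010
Bulk density: ρ_b = (1−n)ρ_g + n·ρ_f = 0.5990×2.74 + 0.4010×1.02
       = 1.641 + 0.409 = 2.050 g/cm³

2.05 g/cm³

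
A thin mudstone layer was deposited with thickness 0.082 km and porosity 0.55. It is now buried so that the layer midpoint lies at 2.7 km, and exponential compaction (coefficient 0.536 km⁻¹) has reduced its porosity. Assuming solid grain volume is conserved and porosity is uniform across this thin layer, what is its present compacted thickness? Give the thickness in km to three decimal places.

Porosity at 2.7 km: phi = 0.55·exp(−0.536×2.7) = 0.1294
Solid-volume conservation: h(1−phi) = h₀(1−phi₀) ⇒ h = h₀·(1−phi₀)/(1−phi)
h = 0.082 × (1 − 0.55)/(1 − 0.1294) = 0.082 × 0.5169 = 0.0424 km

0.042 km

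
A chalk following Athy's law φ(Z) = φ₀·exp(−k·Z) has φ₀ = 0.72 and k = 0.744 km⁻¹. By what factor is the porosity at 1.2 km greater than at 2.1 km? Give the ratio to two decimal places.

1.95

φ(Z₁)/φ(Z₂) = e^(−k·Z₁)/e^(−k·Z₂) = e^{k(Z₂−Z₁)}
= exp(0.744 × 0.9) = exp(0.6696) = 1.9535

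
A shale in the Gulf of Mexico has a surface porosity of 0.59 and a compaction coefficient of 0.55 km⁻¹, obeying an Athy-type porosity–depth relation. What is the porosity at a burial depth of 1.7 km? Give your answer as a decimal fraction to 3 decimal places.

n = n₀·exp(−k·Z) = 0.59 × exp(−0.55 × 1.7) = 0.59 × exp(−0.935)
  = 0.59 × 0.3926 = 0.2316

0.232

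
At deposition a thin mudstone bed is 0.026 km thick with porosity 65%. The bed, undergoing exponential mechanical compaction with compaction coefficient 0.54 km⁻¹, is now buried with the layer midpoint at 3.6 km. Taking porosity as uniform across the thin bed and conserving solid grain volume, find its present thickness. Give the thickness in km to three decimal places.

0.010 km

Porosity at 3.6 km: n = 0.65·exp(−0.54×3.6) = 0.0930
Solid-volume conservation: h(1−n) = h₀(1−n₀) ⇒ h = h₀·(1−n₀)/(1−n)
h = 0.026 × (1 − 0.65)/(1 − 0.0930) = 0.026 × 0.3859 = 0.0100 km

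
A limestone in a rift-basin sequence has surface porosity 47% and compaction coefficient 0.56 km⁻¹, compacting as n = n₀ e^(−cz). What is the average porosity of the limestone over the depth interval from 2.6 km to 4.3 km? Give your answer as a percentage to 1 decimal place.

7.1%

⟨n⟩ = (1/(z₂−z₁)) ∫ n₀ e^(−cz) dz = n₀·(e^(−c·z₁) − e^(−c·z₂)) / (c·(z₂−z₁))
e^(−0.56×2.6) = 0.2332; e^(−0.56×4.3) = 0.0900
⟨n⟩ = 0.47 × (0.2332 − 0.0900) / (0.56 × 1.7) = 0.47 × 0.1504 = 0.0707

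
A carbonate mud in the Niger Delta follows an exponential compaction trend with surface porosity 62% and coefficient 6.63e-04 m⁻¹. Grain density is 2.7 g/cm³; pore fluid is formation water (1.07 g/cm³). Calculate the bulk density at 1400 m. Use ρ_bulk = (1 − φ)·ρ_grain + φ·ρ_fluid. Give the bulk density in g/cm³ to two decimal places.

Working in km (1 km = 1000 m; c in km⁻¹ = c in m⁻¹ × 1000):
Porosity at depth: phi = 0.62·exp(−0.663×1.4) = 0.62×0.3953 = 0.2451
Bulk density: ρ_b = (1−phi)ρ_g + phi·ρ_f = 0.7549×2.7 + 0.2451×1.07
       = 2.038 + 0.262 = 2.301 g/cm³

2.30 g/cm³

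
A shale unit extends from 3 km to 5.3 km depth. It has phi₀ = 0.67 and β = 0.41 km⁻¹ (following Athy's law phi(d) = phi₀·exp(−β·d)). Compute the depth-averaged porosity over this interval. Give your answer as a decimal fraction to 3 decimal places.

⟨phi⟩ = (1/(d₂−d₁)) ∫ phi₀ e^(−βd) dd = phi₀·(e^(−β·d₁) − e^(−β·d₂)) / (β·(d₂−d₁))
e^(−0.41×3) = 0.2923; e^(−0.41×5.3) = 0.1138
⟨phi⟩ = 0.67 × (0.2923 − 0.1138) / (0.41 × 2.3) = 0.67 × 0.1892 = 0.1268

0.127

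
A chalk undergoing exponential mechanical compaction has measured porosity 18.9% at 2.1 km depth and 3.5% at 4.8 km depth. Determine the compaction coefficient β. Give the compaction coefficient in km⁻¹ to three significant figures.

0.625 km⁻¹

Athy: φ(Z) = φ₀ e^(−βZ) ⇒ φ₁/φ₂ = e^{β(Z₂−Z₁)} ⇒ β = ln(φ₁/φ₂)/(Z₂−Z₁)
β = ln(0.189/0.035) / (4.8 − 2.1) = ln(5.4) / 2.7 = 1.6864 / 2.7 = 0.6246 km⁻¹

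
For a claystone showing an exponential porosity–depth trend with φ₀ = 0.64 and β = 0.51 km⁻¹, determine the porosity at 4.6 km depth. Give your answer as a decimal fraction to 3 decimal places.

φ = φ₀·exp(−β·z) = 0.64 × exp(−0.51 × 4.6) = 0.64 × exp(−2.346)
  = 0.64 × 0.0958 = 0.0613

0.061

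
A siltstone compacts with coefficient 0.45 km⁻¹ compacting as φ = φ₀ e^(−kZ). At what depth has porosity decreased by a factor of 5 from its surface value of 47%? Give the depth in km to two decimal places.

3.58 km

φ/φ₀ = 1/5 ⇒ exp(−k·Z) = 1/5 ⇒ Z = ln(5) / k
Z = 1.6094 / 0.45 = 3.577 km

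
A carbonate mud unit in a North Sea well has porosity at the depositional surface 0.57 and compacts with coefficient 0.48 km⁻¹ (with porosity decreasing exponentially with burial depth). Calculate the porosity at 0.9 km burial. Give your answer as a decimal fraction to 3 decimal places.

0.370

φ = φ₀·exp(−c·z) = 0.57 × exp(−0.48 × 0.9) = 0.57 × exp(−0.432)
  = 0.57 × 0.6492 = 0.3700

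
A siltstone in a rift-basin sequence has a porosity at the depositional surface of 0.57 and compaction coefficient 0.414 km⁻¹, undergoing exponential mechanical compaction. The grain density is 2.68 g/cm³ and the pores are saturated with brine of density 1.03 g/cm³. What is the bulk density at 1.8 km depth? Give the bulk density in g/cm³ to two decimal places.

2.23 g/cm³

Porosity at depth: phi = 0.57·exp(−0.414×1.8) = 0.57×0.4746 = 0.2705
Bulk density: ρ_b = (1−phi)ρ_g + phi·ρ_f = 0.7295×2.68 + 0.2705×1.03
       = 1.955 + 0.279 = 2.234 g/cm³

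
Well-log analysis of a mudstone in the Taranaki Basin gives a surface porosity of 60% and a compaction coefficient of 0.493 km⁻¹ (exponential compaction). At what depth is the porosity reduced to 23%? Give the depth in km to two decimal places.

1.94 km

Invert Athy's law: Z = ln(n₀/n) / k
Z = ln(0.6/0.23) / 0.493 = ln(2.609) / 0.493 = 0.9589 / 0.493 = 1.945 km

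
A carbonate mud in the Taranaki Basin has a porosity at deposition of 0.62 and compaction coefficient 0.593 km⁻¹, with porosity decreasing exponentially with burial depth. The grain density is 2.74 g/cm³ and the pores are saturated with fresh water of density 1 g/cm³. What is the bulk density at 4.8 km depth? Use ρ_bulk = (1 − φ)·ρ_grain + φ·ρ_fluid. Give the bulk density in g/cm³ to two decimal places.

Porosity at depth: phi = 0.62·exp(−0.593×4.8) = 0.62×0.0581 = 0.0360
Bulk density: ρ_b = (1−phi)ρ_g + phi·ρ_f = 0.9640×2.74 + 0.0360×1
       = 2.641 + 0.036 = 2.677 g/cm³

2.68 g/cm³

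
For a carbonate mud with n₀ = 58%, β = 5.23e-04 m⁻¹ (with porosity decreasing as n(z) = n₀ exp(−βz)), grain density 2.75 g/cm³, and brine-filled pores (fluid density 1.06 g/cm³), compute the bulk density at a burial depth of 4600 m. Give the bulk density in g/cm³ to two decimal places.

2.66 g/cm³

Working in km (1 km = 1000 m; β in km⁻¹ = β in m⁻¹ × 1000):
Porosity at depth: n = 0.58·exp(−0.523×4.6) = 0.58×0.0902 = 0.0523
Bulk density: ρ_b = (1−n)ρ_g + n·ρ_f = 0.9477×2.75 + 0.0523×1.06
       = 2.606 + 0.055 = 2.662 g/cm³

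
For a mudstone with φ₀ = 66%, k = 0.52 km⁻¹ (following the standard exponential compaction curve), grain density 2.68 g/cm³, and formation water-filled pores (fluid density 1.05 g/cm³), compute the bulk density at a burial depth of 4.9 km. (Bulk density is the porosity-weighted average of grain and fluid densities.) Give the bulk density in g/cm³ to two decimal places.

2.60 g/cm³

Porosity at depth: φ = 0.66·exp(−0.52×4.9) = 0.66×0.0782 = 0.0516
Bulk density: ρ_b = (1−φ)ρ_g + φ·ρ_f = 0.9484×2.68 + 0.0516×1.05
       = 2.542 + 0.054 = 2.596 g/cm³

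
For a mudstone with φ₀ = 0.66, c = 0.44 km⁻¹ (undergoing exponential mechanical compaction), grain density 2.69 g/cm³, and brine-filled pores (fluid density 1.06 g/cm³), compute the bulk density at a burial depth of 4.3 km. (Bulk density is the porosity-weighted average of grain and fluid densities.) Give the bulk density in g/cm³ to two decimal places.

2.53 g/cm³

Porosity at depth: φ = 0.66·exp(−0.44×4.3) = 0.66×0.1508 = 0.0995
Bulk density: ρ_b = (1−φ)ρ_g + φ·ρ_f = 0.9005×2.69 + 0.0995×1.06
       = 2.422 + 0.105 = 2.528 g/cm³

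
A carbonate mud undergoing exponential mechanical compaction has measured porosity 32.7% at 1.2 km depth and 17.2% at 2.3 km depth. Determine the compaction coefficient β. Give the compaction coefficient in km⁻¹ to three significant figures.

Athy: n(z) = n₀ e^(−βz) ⇒ n₁/n₂ = e^{β(z₂−z₁)} ⇒ β = ln(n₁/n₂)/(z₂−z₁)
β = ln(0.327/0.172) / (2.3 − 1.2) = ln(1.901) / 1.1 = 0.6425 / 1.1 = 0.5841 km⁻¹

0.584 km⁻¹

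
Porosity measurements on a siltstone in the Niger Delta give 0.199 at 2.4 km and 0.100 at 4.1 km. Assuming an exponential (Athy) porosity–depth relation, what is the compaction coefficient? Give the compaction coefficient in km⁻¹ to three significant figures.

0.405 km⁻¹

Athy: phi(z) = phi₀ e^(−cz) ⇒ phi₁/phi₂ = e^{c(z₂−z₁)} ⇒ c = ln(phi₁/phi₂)/(z₂−z₁)
c = ln(0.199/0.1) / (4.1 − 2.4) = ln(1.99) / 1.7 = 0.6881 / 1.7 = 0.4048 km⁻¹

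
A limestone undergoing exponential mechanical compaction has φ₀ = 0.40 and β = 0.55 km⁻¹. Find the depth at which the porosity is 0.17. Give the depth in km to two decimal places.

Invert Athy's law: Z = ln(φ₀/φ) / β
Z = ln(0.4/0.17) / 0.55 = ln(2.353) / 0.55 = 0.8557 / 0.55 = 1.556 km

1.56 km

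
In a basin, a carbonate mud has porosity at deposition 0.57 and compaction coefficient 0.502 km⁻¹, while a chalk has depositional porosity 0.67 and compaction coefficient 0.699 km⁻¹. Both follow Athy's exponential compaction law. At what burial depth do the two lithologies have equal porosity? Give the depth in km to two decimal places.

0.82 km

Set phi₀ₐ e^(−cₐz) = phi₀ᵦ e^(−cᵦz) ⇒ ln(phi₀ₐ/phi₀ᵦ) = (cₐ − cᵦ)·z
z = ln(0.57/0.67) / (0.502 − 0.699) = -0.1616 / -0.197 = 0.821 km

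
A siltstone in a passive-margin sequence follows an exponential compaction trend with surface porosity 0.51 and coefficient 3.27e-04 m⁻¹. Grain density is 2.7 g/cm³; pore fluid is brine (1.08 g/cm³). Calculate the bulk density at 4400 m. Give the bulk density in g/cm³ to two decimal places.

Working in km (1 km = 1000 m; k in km⁻¹ = k in m⁻¹ × 1000):
Porosity at depth: phi = 0.51·exp(−0.327×4.4) = 0.51×0.2372 = 0.1210
Bulk density: ρ_b = (1−phi)ρ_g + phi·ρ_f = 0.8790×2.7 + 0.1210×1.08
       = 2.373 + 0.131 = 2.504 g/cm³

2.50 g/cm³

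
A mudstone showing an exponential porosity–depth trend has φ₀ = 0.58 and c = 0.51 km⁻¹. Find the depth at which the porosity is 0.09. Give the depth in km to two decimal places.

Invert Athy's law: d = ln(φ₀/φ) / c
d = ln(0.58/0.09) / 0.51 = ln(6.444) / 0.51 = 1.8632 / 0.51 = 3.653 km

3.65 km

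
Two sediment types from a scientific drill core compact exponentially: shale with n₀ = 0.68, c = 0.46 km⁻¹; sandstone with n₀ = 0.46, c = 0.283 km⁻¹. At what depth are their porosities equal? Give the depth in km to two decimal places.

2.21 km

Set n₀ₐ e^(−cₐz) = n₀ᵦ e^(−cᵦz) ⇒ ln(n₀ₐ/n₀ᵦ) = (cₐ − cᵦ)·z
z = ln(0.68/0.46) / (0.46 − 0.283) = 0.3909 / 0.177 = 2.208 km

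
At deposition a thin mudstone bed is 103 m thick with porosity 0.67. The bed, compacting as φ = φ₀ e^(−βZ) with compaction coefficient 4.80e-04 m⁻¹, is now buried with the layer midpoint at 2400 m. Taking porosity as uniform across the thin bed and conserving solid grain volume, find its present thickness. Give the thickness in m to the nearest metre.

Working in km (1 km = 1000 m; β in km⁻¹ = β in m⁻¹ × 1000):
Porosity at 2.4 km: φ = 0.67·exp(−0.48×2.4) = 0.2117
Solid-volume conservation: h(1−φ) = h₀(1−φ₀) ⇒ h = h₀·(1−φ₀)/(1−φ)
h = 0.103 × (1 − 0.67)/(1 − 0.2117) = 0.103 × 0.4186 = 0.0431 km

43 m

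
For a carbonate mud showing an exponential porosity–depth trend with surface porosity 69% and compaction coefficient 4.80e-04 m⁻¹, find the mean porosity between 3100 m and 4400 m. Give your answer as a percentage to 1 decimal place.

11.6%

Working in km (1 km = 1000 m; k in km⁻¹ = k in m⁻¹ × 1000):
⟨φ⟩ = (1/(z₂−z₁)) ∫ φ₀ e^(−kz) dz = φ₀·(e^(−k·z₁) − e^(−k·z₂)) / (k·(z₂−z₁))
e^(−0.48×3.1) = 0.2258; e^(−0.48×4.4) = 0.1210
⟨φ⟩ = 0.69 × (0.2258 − 0.1210) / (0.48 × 1.3) = 0.69 × 0.1680 = 0.1159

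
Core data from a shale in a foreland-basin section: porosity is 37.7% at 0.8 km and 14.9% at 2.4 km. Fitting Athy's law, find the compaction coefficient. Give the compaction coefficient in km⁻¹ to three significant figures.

0.580 km⁻¹

Athy: phi(Z) = phi₀ e^(−βZ) ⇒ phi₁/phi₂ = e^{β(Z₂−Z₁)} ⇒ β = ln(phi₁/phi₂)/(Z₂−Z₁)
β = ln(0.377/0.149) / (2.4 − 0.8) = ln(2.53) / 1.6 = 0.9283 / 1.6 = 0.5802 km⁻¹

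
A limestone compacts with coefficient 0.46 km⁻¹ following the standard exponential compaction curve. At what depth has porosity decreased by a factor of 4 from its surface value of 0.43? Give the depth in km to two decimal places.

3.01 km

φ/φ₀ = 1/4 ⇒ exp(−k·Z) = 1/4 ⇒ Z = ln(4) / k
Z = 1.3863 / 0.46 = 3.014 km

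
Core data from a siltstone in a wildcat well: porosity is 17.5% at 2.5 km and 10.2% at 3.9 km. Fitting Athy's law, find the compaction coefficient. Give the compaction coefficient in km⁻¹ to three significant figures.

Athy: φ(Z) = φ₀ e^(−cZ) ⇒ φ₁/φ₂ = e^{c(Z₂−Z₁)} ⇒ c = ln(φ₁/φ₂)/(Z₂−Z₁)
c = ln(0.175/0.102) / (3.9 − 2.5) = ln(1.716) / 1.4 = 0.5398 / 1.4 = 0.3856 km⁻¹

0.386 km⁻¹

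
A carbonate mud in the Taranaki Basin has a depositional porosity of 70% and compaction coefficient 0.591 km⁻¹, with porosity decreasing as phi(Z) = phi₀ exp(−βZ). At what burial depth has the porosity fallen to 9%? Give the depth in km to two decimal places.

Invert Athy's law: Z = ln(phi₀/phi) / β
Z = ln(0.7/0.09) / 0.591 = ln(7.778) / 0.591 = 2.0513 / 0.591 = 3.471 km

3.47 km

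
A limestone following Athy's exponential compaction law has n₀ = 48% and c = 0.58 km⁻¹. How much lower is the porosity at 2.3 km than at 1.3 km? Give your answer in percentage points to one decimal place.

n(1.3) = 0.48·e^(−0.58×1.3) = 0.2258
n(2.3) = 0.48·e^(−0.58×2.3) = 0.1264
Δn = 0.2258 − 0.1264 = 0.0994

9.9 percentage points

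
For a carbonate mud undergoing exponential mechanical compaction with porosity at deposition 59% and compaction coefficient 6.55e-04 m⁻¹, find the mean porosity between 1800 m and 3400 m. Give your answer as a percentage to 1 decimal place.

11.2%

Working in km (1 km = 1000 m; k in km⁻¹ = k in m⁻¹ × 1000):
⟨φ⟩ = (1/(d₂−d₁)) ∫ φ₀ e^(−kd) dd = φ₀·(e^(−k·d₁) − e^(−k·d₂)) / (k·(d₂−d₁))
e^(−0.655×1.8) = 0.3076; e^(−0.655×3.4) = 0.1079
⟨φ⟩ = 0.59 × (0.3076 − 0.1079) / (0.655 × 1.6) = 0.59 × 0.1906 = 0.1124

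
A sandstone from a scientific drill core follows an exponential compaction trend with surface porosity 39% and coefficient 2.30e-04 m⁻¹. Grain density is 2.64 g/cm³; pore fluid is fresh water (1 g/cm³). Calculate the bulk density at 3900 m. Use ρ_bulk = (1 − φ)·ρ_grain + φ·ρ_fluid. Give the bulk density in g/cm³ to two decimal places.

2.38 g/cm³

Working in km (1 km = 1000 m; k in km⁻¹ = k in m⁻¹ × 1000):
Porosity at depth: φ = 0.39·exp(−0.23×3.9) = 0.39×0.4078 = 0.1590
Bulk density: ρ_b = (1−φ)ρ_g + φ·ρ_f = 0.8410×2.64 + 0.1590×1
       = 2.220 + 0.159 = 2.379 g/cm³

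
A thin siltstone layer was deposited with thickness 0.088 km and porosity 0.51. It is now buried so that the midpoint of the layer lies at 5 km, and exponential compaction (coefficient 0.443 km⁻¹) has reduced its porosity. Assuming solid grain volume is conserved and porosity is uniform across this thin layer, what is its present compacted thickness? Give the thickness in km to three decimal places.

Porosity at 5 km: n = 0.51·exp(−0.443×5) = 0.0557
Solid-volume conservation: h(1−n) = h₀(1−n₀) ⇒ h = h₀·(1−n₀)/(1−n)
h = 0.088 × (1 − 0.51)/(1 − 0.0557) = 0.088 × 0.5189 = 0.0457 km

0.046 km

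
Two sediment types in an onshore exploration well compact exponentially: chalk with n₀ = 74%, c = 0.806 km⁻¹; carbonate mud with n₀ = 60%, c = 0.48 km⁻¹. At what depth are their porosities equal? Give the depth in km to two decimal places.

0.64 km

Set n₀ₐ e^(−cₐZ) = n₀ᵦ e^(−cᵦZ) ⇒ ln(n₀ₐ/n₀ᵦ) = (cₐ − cᵦ)·Z
Z = ln(0.74/0.6) / (0.806 − 0.48) = 0.2097 / 0.326 = 0.643 km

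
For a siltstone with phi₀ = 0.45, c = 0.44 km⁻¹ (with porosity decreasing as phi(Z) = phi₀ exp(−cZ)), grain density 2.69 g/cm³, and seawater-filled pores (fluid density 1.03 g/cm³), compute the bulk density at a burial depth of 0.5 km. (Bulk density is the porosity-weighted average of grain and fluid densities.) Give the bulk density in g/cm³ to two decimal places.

2.09 g/cm³

Porosity at depth: phi = 0.45·exp(−0.44×0.5) = 0.45×0.8025 = 0.3611
Bulk density: ρ_b = (1−phi)ρ_g + phi·ρ_f = 0.6389×2.69 + 0.3611×1.03
       = 1.719 + 0.372 = 2.091 g/cm³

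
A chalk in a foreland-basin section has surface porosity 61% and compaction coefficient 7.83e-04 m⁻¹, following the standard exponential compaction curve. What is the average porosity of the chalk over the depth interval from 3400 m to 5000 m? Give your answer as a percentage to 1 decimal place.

2.4%

Working in km (1 km = 1000 m; β in km⁻¹ = β in m⁻¹ × 1000):
⟨n⟩ = (1/(z₂−z₁)) ∫ n₀ e^(−βz) dz = n₀·(e^(−β·z₁) − e^(−β·z₂)) / (β·(z₂−z₁))
e^(−0.783×3.4) = 0.0698; e^(−0.783×5) = 0.0199
⟨n⟩ = 0.61 × (0.0698 − 0.0199) / (0.783 × 1.6) = 0.61 × 0.0398 = 0.0243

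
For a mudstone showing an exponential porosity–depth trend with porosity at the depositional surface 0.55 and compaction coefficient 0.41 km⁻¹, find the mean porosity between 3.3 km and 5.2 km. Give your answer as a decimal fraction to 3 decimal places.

0.099

⟨φ⟩ = (1/(Z₂−Z₁)) ∫ φ₀ e^(−βZ) dZ = φ₀·(e^(−β·Z₁) − e^(−β·Z₂)) / (β·(Z₂−Z₁))
e^(−0.41×3.3) = 0.2585; e^(−0.41×5.2) = 0.1186
⟨φ⟩ = 0.55 × (0.2585 − 0.1186) / (0.41 × 1.9) = 0.55 × 0.1795 = 0.0987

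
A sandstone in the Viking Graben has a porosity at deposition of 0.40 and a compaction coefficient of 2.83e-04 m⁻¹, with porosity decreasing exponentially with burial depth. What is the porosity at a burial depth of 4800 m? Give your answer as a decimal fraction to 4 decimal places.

0.1028

Working in km (1 km = 1000 m; c in km⁻¹ = c in m⁻¹ × 1000):
φ = φ₀·exp(−c·z) = 0.4 × exp(−0.283 × 4.8) = 0.4 × exp(−1.358)
  = 0.4 × 0.2571 = 0.1028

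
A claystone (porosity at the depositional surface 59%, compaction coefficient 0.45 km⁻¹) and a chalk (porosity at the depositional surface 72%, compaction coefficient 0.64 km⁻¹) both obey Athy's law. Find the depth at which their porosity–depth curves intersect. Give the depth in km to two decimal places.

Set n₀ₐ e^(−cₐz) = n₀ᵦ e^(−cᵦz) ⇒ ln(n₀ₐ/n₀ᵦ) = (cₐ − cᵦ)·z
z = ln(0.59/0.72) / (0.45 − 0.64) = -0.1991 / -0.19 = 1.048 km

1.05 km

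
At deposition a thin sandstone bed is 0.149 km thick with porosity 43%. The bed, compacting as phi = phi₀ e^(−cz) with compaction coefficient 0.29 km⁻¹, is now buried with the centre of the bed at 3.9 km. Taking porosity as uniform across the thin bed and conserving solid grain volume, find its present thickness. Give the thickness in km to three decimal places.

0.099 km

Porosity at 3.9 km: phi = 0.43·exp(−0.29×3.9) = 0.1388
Solid-volume conservation: h(1−phi) = h₀(1−phi₀) ⇒ h = h₀·(1−phi₀)/(1−phi)
h = 0.149 × (1 − 0.43)/(1 − 0.1388) = 0.149 × 0.6618 = 0.0986 km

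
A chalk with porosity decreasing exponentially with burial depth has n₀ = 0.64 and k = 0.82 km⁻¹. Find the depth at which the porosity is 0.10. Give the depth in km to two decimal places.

Invert Athy's law: z = ln(n₀/n) / k
z = ln(0.64/0.1) / 0.82 = ln(6.4) / 0.82 = 1.8563 / 0.82 = 2.264 km

2.26 km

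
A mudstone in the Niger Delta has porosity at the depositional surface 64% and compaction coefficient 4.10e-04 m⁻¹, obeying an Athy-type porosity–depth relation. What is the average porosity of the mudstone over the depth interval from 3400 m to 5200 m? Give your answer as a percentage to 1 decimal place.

11.2%

Working in km (1 km = 1000 m; c in km⁻¹ = c in m⁻¹ × 1000):
⟨φ⟩ = (1/(z₂−z₁)) ∫ φ₀ e^(−cz) dz = φ₀·(e^(−c·z₁) − e^(−c·z₂)) / (c·(z₂−z₁))
e^(−0.41×3.4) = 0.2481; e^(−0.41×5.2) = 0.1186
⟨φ⟩ = 0.64 × (0.2481 − 0.1186) / (0.41 × 1.8) = 0.64 × 0.1754 = 0.1123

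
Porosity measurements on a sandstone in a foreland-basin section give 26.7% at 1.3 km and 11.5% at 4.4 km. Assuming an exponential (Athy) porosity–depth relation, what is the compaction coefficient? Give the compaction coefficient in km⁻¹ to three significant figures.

0.272 km⁻¹

Athy: φ(Z) = φ₀ e^(−βZ) ⇒ φ₁/φ₂ = e^{β(Z₂−Z₁)} ⇒ β = ln(φ₁/φ₂)/(Z₂−Z₁)
β = ln(0.267/0.115) / (4.4 − 1.3) = ln(2.322) / 3.1 = 0.8423 / 3.1 = 0.2717 km⁻¹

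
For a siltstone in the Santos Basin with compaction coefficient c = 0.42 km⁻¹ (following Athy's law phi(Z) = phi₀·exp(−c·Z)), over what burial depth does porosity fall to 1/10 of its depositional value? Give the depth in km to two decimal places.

5.48 km

phi/phi₀ = 1/10 ⇒ exp(−c·Z) = 1/10 ⇒ Z = ln(10) / c
Z = 2.3026 / 0.42 = 5.482 km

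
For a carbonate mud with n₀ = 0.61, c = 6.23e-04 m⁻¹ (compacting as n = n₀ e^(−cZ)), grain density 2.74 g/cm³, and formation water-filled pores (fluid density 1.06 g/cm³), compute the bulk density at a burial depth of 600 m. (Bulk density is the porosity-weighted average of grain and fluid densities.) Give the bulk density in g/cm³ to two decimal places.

Working in km (1 km = 1000 m; c in km⁻¹ = c in m⁻¹ × 1000):
Porosity at depth: n = 0.61·exp(−0.623×0.6) = 0.61×0.6881 = 0.4197
Bulk density: ρ_b = (1−n)ρ_g + n·ρ_f = 0.5803×2.74 + 0.4197×1.06
       = 1.590 + 0.445 = 2.035 g/cm³

2.03 g/cm³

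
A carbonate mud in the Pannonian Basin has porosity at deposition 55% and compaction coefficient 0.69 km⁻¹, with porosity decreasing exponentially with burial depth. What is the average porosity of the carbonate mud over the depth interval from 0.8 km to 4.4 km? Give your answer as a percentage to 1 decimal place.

11.7%

⟨n⟩ = (1/(Z₂−Z₁)) ∫ n₀ e^(−βZ) dZ = n₀·(e^(−β·Z₁) − e^(−β·Z₂)) / (β·(Z₂−Z₁))
e^(−0.69×0.8) = 0.5758; e^(−0.69×4.4) = 0.0480
⟨n⟩ = 0.55 × (0.5758 − 0.0480) / (0.69 × 3.6) = 0.55 × 0.2125 = 0.1169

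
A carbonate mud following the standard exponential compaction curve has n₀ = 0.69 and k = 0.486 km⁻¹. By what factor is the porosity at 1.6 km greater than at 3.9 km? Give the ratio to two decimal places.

3.06

n(z₁)/n(z₂) = e^(−k·z₁)/e^(−k·z₂) = e^{k(z₂−z₁)}
= exp(0.486 × 2.3) = exp(1.118) = 3.0581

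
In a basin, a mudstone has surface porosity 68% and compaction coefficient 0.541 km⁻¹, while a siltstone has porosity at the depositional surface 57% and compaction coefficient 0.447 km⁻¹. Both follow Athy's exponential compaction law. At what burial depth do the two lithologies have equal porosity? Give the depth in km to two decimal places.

1.88 km

Set n₀ₐ e^(−βₐd) = n₀ᵦ e^(−βᵦd) ⇒ ln(n₀ₐ/n₀ᵦ) = (βₐ − βᵦ)·d
d = ln(0.68/0.57) / (0.541 − 0.447) = 0.1765 / 0.094 = 1.877 km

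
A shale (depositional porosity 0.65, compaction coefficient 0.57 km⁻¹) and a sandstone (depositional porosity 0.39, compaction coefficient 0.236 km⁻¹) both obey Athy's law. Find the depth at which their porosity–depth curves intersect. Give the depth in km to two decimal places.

Set φ₀ₐ e^(−cₐd) = φ₀ᵦ e^(−cᵦd) ⇒ ln(φ₀ₐ/φ₀ᵦ) = (cₐ − cᵦ)·d
d = ln(0.65/0.39) / (0.57 − 0.236) = 0.5108 / 0.334 = 1.529 km

1.53 km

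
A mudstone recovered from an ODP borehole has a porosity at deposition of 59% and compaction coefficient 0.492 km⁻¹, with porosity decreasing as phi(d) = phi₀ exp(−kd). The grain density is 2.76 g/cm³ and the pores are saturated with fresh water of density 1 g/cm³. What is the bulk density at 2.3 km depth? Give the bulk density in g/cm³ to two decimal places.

Porosity at depth: phi = 0.59·exp(−0.492×2.3) = 0.59×0.3225 = 0.1903
Bulk density: ρ_b = (1−phi)ρ_g + phi·ρ_f = 0.8097×2.76 + 0.1903×1
       = 2.235 + 0.190 = 2.425 g/cm³

2.43 g/cm³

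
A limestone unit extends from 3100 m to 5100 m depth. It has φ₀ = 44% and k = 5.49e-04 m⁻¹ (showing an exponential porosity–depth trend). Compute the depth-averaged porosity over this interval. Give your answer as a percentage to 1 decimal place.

4.9%

Working in km (1 km = 1000 m; k in km⁻¹ = k in m⁻¹ × 1000):
⟨φ⟩ = (1/(Z₂−Z₁)) ∫ φ₀ e^(−kZ) dZ = φ₀·(e^(−k·Z₁) − e^(−k·Z₂)) / (k·(Z₂−Z₁))
e^(−0.549×3.1) = 0.1823; e^(−0.549×5.1) = 0.0608
⟨φ⟩ = 0.44 × (0.1823 − 0.0608) / (0.549 × 2) = 0.44 × 0.1107 = 0.0487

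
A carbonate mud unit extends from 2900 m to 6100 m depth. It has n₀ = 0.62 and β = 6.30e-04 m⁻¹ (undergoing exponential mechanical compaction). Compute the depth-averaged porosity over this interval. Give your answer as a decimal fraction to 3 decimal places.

Working in km (1 km = 1000 m; β in km⁻¹ = β in m⁻¹ × 1000):
⟨n⟩ = (1/(z₂−z₁)) ∫ n₀ e^(−βz) dz = n₀·(e^(−β·z₁) − e^(−β·z₂)) / (β·(z₂−z₁))
e^(−0.63×2.9) = 0.1609; e^(−0.63×6.1) = 0.0214
⟨n⟩ = 0.62 × (0.1609 − 0.0214) / (0.63 × 3.2) = 0.62 × 0.0692 = 0.0429

0.043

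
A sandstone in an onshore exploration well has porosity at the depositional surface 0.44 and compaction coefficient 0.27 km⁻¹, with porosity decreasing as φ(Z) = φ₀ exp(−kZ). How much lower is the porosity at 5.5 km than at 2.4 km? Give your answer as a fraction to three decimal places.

φ(2.4) = 0.44·e^(−0.27×2.4) = 0.2302
φ(5.5) = 0.44·e^(−0.27×5.5) = 0.0997
Δφ = 0.2302 − 0.0997 = 0.1305

0.130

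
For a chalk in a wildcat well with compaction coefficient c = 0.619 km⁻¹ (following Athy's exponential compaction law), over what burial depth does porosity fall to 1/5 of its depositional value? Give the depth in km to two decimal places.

n/n₀ = 1/5 ⇒ exp(−c·z) = 1/5 ⇒ z = ln(5) / c
z = 1.6094 / 0.619 = 2.600 km

2.60 km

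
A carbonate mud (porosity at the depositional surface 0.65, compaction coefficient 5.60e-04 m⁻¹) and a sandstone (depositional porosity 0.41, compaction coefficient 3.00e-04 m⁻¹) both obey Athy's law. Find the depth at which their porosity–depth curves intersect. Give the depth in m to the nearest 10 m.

Working in km (1 km = 1000 m; β in km⁻¹ = β in m⁻¹ × 1000):
Set phi₀ₐ e^(−βₐZ) = phi₀ᵦ e^(−βᵦZ) ⇒ ln(phi₀ₐ/phi₀ᵦ) = (βₐ − βᵦ)·Z
Z = ln(0.65/0.41) / (0.56 − 0.3) = 0.4608 / 0.26 = 1.772 km

1770 m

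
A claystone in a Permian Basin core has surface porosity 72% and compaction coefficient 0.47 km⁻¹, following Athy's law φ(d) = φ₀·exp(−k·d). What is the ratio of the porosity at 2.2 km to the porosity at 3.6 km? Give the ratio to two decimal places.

1.93

φ(d₁)/φ(d₂) = e^(−k·d₁)/e^(−k·d₂) = e^{k(d₂−d₁)}
= exp(0.47 × 1.4) = exp(0.658) = 1.9309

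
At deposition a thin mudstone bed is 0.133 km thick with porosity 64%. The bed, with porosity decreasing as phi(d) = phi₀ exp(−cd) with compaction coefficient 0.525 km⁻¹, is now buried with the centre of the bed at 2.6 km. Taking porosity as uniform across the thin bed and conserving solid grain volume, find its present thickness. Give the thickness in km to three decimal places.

Porosity at 2.6 km: phi = 0.64·exp(−0.525×2.6) = 0.1634
Solid-volume conservation: h(1−phi) = h₀(1−phi₀) ⇒ h = h₀·(1−phi₀)/(1−phi)
h = 0.133 × (1 − 0.64)/(1 − 0.1634) = 0.133 × 0.4303 = 0.0572 km

0.057 km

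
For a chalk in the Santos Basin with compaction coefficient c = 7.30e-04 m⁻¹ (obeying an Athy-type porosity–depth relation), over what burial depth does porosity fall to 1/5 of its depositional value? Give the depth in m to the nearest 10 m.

Working in km (1 km = 1000 m; c in km⁻¹ = c in m⁻¹ × 1000):
n/n₀ = 1/5 ⇒ exp(−c·d) = 1/5 ⇒ d = ln(5) / c
d = 1.6094 / 0.73 = 2.205 km

2200 m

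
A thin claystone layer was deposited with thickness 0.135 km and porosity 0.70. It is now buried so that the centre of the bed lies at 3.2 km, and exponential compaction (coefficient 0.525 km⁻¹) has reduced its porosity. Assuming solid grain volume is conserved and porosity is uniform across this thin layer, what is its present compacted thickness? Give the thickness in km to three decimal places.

Porosity at 3.2 km: phi = 0.7·exp(−0.525×3.2) = 0.1305
Solid-volume conservation: h(1−phi) = h₀(1−phi₀) ⇒ h = h₀·(1−phi₀)/(1−phi)
h = 0.135 × (1 − 0.7)/(1 − 0.1305) = 0.135 × 0.3450 = 0.0466 km

0.047 km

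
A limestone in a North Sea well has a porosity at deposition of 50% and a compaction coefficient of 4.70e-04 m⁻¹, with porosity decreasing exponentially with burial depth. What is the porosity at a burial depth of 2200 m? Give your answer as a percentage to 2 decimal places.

17.78%

Working in km (1 km = 1000 m; k in km⁻¹ = k in m⁻¹ × 1000):
φ = φ₀·exp(−k·d) = 0.5 × exp(−0.47 × 2.2) = 0.5 × exp(−1.034)
  = 0.5 × 0.3556 = 0.1778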